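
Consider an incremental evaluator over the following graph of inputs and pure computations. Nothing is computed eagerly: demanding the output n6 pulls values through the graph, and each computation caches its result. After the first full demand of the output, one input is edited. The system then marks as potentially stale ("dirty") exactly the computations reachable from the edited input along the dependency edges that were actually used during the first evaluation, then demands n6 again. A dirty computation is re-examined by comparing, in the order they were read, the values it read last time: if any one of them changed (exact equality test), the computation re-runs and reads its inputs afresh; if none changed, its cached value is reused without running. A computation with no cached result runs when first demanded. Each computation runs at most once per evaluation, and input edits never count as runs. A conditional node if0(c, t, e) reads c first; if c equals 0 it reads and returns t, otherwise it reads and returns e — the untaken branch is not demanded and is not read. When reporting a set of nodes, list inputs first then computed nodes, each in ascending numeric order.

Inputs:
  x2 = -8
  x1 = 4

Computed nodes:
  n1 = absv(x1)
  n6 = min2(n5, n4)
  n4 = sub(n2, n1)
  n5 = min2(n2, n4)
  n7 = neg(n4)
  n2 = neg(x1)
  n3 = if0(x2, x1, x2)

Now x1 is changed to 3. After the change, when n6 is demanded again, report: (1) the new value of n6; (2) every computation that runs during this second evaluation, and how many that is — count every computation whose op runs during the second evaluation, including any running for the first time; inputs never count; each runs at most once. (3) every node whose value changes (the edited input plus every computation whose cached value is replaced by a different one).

Initial pass — values computed on the first demand:
  n1 = absv(4) = 4
  n2 = neg(4) = -4
  n4 = sub(-4, 4) = -8
  n5 = min2(-4, -8) = -8
  n6 = min2(-8, -8) = -8

Second demand — change propagation:
  n1: re-runs because x1 4->3; new result 3.
  n2: re-runs because x1 4->3; new result -3.
  n4: re-runs because n2 -4->-3; n1 4->3; new result -6.
  n5: re-runs because n2 -4->-3; n4 -8->-6; new result -6.
  n6: re-runs because n5 -8->-6; n4 -8->-6; new result -6.

n6 now evaluates to -6.
Run set: n1, n2, n4, n5, n6 (5 run).
Changed values: x1, n1, n2, n4, n5, n6.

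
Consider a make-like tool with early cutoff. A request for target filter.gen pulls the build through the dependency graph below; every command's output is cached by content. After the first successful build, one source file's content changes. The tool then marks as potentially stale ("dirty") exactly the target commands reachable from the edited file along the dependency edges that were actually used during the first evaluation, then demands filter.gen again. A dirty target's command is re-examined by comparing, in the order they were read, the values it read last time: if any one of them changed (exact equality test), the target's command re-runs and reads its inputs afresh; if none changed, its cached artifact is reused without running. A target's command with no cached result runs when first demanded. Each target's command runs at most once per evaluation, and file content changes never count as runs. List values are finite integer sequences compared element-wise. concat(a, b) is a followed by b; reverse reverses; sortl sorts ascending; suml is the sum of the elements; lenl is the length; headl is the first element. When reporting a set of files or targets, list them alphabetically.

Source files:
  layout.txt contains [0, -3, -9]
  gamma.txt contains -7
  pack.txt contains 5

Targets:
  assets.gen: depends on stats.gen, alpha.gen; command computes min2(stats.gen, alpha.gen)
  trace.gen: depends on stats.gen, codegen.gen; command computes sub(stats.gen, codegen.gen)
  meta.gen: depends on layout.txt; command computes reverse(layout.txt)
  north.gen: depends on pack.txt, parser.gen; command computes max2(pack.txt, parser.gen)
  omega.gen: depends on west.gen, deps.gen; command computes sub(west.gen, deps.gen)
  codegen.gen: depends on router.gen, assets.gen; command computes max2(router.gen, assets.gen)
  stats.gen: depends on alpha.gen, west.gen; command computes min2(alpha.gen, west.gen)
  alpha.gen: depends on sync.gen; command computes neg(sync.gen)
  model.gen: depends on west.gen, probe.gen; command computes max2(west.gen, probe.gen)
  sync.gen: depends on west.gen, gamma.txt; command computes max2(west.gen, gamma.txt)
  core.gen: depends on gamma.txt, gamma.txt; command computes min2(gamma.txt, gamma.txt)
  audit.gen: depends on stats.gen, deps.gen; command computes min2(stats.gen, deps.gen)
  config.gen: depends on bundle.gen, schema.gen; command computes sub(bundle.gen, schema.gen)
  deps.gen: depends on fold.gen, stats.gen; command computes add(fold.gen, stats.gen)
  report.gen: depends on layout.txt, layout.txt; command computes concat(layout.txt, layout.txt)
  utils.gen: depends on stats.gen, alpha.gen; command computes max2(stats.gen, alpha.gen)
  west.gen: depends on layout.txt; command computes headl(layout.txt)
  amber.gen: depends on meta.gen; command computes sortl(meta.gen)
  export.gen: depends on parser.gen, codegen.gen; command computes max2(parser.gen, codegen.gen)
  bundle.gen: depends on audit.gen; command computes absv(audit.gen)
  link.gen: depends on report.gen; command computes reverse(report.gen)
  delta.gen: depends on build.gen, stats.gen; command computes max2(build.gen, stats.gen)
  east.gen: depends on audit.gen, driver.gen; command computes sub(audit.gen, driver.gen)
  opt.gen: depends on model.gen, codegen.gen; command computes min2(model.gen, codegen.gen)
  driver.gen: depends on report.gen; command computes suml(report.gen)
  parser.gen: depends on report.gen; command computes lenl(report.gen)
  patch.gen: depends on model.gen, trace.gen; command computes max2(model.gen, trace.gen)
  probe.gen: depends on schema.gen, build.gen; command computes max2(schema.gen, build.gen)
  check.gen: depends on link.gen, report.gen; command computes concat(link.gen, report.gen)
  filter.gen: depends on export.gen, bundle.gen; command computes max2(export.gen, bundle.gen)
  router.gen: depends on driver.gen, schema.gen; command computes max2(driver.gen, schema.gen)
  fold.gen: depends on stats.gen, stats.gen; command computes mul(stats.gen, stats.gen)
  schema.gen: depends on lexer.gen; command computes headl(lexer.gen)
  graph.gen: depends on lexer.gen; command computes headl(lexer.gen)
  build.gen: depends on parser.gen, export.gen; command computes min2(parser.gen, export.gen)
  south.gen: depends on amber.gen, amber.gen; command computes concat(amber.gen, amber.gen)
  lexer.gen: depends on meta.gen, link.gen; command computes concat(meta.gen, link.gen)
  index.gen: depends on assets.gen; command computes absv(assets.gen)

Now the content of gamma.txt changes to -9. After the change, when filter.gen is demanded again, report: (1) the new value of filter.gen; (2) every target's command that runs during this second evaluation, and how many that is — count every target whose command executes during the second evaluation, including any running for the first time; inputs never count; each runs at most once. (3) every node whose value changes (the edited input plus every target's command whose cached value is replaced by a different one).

Demanding filter.gen again yields 6.
1 target commands run: sync.gen.
The nodes whose values change: gamma.txt.
Note the absorption at sync.gen: it re-runs yet its value is the same, leaving the output's value untouched.

First demand of the output computes:
  meta.gen = reverse([0, -3, -9]) = [-9, -3, 0]
  report.gen = concat([0, -3, -9], [0, -3, -9]) = [0, -3, -9, 0, -3, -9]
  driver.gen = suml([0, -3, -9, 0, -3, -9]) = -24
  link.gen = reverse([0, -3, -9, 0, -3, -9]) = [-9, -3, 0, -9, -3, 0]
  lexer.gen = concat([-9, -3, 0], [-9, -3, 0, -9, -3, 0]) = [-9, -3, 0, -9, -3, 0, -9, -3, 0]
  parser.gen = lenl([0, -3, -9, 0, -3, -9]) = 6
  schema.gen = headl([-9, -3, 0, -9, -3, 0, -9, -3, 0]) = -9
  router.gen = max2(-24, -9) = -9
  west.gen = headl([0, -3, -9]) = 0
  sync.gen = max2(0, -7) = 0
  alpha.gen = neg(0) = 0
  stats.gen = min2(0, 0) = 0
  assets.gen = min2(0, 0) = 0
  codegen.gen = max2(-9, 0) = 0
  export.gen = max2(6, 0) = 6
  fold.gen = mul(0, 0) = 0
  deps.gen = add(0, 0) = 0
  audit.gen = min2(0, 0) = 0
  bundle.gen = absv(0) = 0
  filter.gen = max2(6, 0) = 6

After the edit, cleaning proceeds:
  sync.gen: a read changed (gamma.txt -7->-9) — executes, giving 0 — identical to its old value.
  alpha.gen: dirty, but its reads are unchanged (sync.gen unchanged); cached 0 stands.
  stats.gen: dirty, but its reads are unchanged (alpha.gen unchanged, west.gen unchanged); cached 0 stands.
  assets.gen: dirty, but its reads are unchanged (stats.gen unchanged, alpha.gen unchanged); cached 0 stands.
  codegen.gen: dirty, but its reads are unchanged (router.gen unchanged, assets.gen unchanged); cached 0 stands.
  export.gen: dirty, but its reads are unchanged (parser.gen unchanged, codegen.gen unchanged); cached 6 stands.
  fold.gen: dirty, but its reads are unchanged (stats.gen unchanged, stats.gen unchanged); cached 0 stands.
  deps.gen: dirty, but its reads are unchanged (fold.gen unchanged, stats.gen unchanged); cached 0 stands.
  audit.gen: dirty, but its reads are unchanged (stats.gen unchanged, deps.gen unchanged); cached 0 stands.
  bundle.gen: dirty, but its reads are unchanged (audit.gen unchanged); cached 0 stands.
  filter.gen: dirty, but its reads are unchanged (export.gen unchanged, bundle.gen unchanged); cached 6 stands.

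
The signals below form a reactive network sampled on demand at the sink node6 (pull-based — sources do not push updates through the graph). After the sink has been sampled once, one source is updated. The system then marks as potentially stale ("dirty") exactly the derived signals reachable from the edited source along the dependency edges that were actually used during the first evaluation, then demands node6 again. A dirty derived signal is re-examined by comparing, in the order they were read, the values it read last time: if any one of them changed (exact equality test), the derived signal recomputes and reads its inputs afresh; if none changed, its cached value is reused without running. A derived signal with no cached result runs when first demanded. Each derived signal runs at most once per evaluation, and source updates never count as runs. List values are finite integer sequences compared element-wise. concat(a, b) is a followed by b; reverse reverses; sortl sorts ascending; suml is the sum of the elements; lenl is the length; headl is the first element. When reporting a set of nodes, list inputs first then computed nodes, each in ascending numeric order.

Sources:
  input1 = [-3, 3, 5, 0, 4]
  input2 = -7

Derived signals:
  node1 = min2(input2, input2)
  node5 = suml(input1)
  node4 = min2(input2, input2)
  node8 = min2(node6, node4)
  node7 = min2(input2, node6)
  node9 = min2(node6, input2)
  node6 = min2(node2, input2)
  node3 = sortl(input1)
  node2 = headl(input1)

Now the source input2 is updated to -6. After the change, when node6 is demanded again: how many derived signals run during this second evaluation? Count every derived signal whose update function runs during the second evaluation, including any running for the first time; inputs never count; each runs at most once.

Run set: node6 (1 run).

Initial pass — values computed on the first demand:
  node2 = headl([-3, 3, 5, 0, 4]) = -3
  node6 = min2(-3, -7) = -7

Second demand — change propagation:
  node6: re-runs because input2 -7->-6; new result -6.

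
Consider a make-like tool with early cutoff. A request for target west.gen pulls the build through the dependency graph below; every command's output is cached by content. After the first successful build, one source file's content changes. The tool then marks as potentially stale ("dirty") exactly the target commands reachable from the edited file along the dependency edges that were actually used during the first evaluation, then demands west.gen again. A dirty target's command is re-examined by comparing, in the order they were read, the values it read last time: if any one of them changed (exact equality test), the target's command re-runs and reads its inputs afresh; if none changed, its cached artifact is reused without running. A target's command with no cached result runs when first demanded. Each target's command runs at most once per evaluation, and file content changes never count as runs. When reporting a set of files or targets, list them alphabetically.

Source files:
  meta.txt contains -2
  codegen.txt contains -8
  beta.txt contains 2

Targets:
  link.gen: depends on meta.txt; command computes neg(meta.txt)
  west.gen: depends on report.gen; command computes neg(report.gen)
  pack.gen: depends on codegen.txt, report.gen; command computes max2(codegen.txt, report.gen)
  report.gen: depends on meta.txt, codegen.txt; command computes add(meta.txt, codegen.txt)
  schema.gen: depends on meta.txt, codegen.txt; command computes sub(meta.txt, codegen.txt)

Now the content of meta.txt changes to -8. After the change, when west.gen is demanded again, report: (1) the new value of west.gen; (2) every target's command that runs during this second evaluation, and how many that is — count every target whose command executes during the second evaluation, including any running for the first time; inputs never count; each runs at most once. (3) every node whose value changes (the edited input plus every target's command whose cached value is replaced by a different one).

Demanding west.gen again yields 16.
2 target commands run: report.gen, west.gen.
The nodes whose values change: meta.txt, report.gen, west.gen.

First demand of the output computes:
  report.gen = add(-2, -8) = -10
  west.gen = neg(-10) = 10

After the edit, cleaning proceeds:
  report.gen: a read changed (meta.txt -2->-8) — executes, giving -16.
  west.gen: a read changed (report.gen -10->-16) — executes, giving 16.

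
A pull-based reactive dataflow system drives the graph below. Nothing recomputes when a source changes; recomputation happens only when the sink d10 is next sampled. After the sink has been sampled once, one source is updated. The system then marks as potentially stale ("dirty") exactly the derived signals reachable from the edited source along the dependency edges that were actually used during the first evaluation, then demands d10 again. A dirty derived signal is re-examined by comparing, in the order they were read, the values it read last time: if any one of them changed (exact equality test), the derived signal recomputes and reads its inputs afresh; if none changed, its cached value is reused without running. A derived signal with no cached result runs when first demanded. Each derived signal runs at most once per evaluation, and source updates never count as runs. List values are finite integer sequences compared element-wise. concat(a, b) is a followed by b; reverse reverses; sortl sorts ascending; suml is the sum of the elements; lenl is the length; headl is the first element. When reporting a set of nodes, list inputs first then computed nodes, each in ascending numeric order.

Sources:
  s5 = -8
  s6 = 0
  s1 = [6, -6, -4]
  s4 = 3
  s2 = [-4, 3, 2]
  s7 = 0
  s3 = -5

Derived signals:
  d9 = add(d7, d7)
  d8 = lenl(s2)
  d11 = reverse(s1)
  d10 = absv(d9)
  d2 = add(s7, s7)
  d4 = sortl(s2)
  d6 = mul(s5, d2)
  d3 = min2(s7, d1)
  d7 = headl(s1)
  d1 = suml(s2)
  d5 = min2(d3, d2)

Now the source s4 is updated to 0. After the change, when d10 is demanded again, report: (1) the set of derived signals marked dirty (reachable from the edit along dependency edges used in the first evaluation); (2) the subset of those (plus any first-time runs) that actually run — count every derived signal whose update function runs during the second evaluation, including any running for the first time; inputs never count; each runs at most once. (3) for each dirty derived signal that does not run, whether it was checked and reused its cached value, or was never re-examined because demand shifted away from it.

First evaluation (everything demanded from the output):
  d7 = headl([6, -6, -4]) = 6
  d9 = add(6, 6) = 12
  d10 = absv(12) = 12

Propagation after the edit:
  s4 feeds no computation that the output demands — nothing is marked dirty and nothing runs.

Key observation: s4 is never demanded by the output, so the edit triggers no recomputation at all.

Marked dirty: none.
Derived signals that run: none — 0 in total.
Every dirty derived signal ran.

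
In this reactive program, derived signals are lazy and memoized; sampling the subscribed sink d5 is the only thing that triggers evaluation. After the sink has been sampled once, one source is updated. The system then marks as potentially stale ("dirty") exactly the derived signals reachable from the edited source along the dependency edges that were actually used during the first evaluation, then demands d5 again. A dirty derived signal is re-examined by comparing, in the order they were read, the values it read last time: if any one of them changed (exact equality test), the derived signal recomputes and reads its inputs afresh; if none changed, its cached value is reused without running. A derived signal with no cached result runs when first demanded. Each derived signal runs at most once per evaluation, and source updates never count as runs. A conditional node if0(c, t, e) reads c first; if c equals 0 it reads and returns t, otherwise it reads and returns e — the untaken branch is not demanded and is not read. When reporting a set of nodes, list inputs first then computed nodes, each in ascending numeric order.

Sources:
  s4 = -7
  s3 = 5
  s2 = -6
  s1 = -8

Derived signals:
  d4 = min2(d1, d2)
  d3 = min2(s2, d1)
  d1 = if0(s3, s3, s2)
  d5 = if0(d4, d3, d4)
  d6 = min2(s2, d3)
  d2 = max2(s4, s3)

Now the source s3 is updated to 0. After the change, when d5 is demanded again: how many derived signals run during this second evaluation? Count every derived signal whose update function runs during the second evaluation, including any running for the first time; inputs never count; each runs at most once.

First demand of the output computes:
  d1 = if0(s3=5 -> else branch s2) = -6
  d2 = max2(-7, 5) = 5
  d4 = min2(-6, 5) = -6
  d5 = if0(d4=-6 -> else branch d4) = -6

After the edit, cleaning proceeds:
  d1: a read changed (s3 5->0) — executes, giving 0.
  d2: a read changed (s3 5->0) — executes, giving 0.
  d3: had never run; runs now, result -6.
  d4: a read changed (d1 -6->0; d2 5->0) — executes, giving 0.
  d5: a read changed (d4 -6->0; d4 -6->0) — executes, giving -6 — identical to its old value.

Note the branch switch — d3 had no cache and runs now for the first time.

5 derived signals run: d1, d2, d3, d4, d5.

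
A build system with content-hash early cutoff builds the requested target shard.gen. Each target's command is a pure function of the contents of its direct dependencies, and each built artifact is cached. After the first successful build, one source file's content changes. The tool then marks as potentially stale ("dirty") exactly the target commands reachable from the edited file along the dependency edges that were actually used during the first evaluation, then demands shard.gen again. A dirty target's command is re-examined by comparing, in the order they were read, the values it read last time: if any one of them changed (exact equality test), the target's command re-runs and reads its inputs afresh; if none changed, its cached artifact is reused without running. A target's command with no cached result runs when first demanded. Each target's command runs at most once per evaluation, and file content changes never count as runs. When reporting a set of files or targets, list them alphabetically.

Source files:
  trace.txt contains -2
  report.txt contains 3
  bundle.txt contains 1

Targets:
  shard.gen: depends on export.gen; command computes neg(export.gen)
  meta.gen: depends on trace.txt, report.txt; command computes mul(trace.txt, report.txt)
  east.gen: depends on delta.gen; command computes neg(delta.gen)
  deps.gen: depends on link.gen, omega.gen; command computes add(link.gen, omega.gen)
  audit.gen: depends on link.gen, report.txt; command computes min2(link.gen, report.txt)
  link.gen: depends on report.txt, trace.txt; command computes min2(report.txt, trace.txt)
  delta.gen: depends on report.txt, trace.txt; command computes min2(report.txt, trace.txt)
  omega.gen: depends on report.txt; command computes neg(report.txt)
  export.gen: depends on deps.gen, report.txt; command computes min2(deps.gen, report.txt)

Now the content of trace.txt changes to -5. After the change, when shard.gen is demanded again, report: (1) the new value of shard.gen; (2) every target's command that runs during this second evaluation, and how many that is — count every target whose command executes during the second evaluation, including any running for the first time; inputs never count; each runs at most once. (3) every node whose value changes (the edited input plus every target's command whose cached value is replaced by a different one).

First evaluation (everything demanded from the output):
  link.gen = min2(3, -2) = -2
  omega.gen = neg(3) = -3
  deps.gen = add(-2, -3) = -5
  export.gen = min2(-5, 3) = -5
  shard.gen = neg(-5) = 5

Propagation after the edit:
  link.gen: runs — trace.txt -2->-5; result -5.
  deps.gen: runs — link.gen -2->-5; result -8.
  export.gen: runs — deps.gen -5->-8; result -8.
  shard.gen: runs — export.gen -5->-8; result 8.

New value of shard.gen: 8.
Target commands that run: deps.gen, export.gen, link.gen, shard.gen — 4 in total.
Values that change: deps.gen, export.gen, link.gen, shard.gen, trace.txt.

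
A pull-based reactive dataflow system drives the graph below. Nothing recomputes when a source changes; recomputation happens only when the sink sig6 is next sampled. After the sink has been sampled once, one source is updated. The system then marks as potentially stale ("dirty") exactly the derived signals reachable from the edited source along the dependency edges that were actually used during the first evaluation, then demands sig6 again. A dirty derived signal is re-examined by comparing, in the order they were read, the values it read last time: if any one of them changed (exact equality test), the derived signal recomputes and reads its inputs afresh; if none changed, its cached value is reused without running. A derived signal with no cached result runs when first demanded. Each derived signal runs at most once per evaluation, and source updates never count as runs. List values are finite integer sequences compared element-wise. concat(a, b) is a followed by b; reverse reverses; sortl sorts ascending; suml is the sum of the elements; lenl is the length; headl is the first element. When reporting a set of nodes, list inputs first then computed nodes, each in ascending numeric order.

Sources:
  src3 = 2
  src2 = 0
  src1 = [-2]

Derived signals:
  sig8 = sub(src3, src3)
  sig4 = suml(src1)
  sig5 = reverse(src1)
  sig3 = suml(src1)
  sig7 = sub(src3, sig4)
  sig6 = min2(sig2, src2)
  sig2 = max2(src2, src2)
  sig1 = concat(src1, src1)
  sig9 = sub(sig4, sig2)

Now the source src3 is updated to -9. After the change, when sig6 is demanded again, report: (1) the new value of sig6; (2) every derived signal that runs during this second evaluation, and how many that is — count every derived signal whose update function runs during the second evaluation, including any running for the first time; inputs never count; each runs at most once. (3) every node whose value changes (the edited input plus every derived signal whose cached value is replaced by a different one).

New value of sig6: 0.
Derived signals that run: none — 0 in total.
Values that change: src3.
Key observation: src3 is never demanded by the output, so the edit triggers no recomputation at all.

First evaluation (everything demanded from the output):
  sig2 = max2(0, 0) = 0
  sig6 = min2(0, 0) = 0

Propagation after the edit:
  src3 feeds no computation that the output demands — nothing is marked dirty and nothing runs.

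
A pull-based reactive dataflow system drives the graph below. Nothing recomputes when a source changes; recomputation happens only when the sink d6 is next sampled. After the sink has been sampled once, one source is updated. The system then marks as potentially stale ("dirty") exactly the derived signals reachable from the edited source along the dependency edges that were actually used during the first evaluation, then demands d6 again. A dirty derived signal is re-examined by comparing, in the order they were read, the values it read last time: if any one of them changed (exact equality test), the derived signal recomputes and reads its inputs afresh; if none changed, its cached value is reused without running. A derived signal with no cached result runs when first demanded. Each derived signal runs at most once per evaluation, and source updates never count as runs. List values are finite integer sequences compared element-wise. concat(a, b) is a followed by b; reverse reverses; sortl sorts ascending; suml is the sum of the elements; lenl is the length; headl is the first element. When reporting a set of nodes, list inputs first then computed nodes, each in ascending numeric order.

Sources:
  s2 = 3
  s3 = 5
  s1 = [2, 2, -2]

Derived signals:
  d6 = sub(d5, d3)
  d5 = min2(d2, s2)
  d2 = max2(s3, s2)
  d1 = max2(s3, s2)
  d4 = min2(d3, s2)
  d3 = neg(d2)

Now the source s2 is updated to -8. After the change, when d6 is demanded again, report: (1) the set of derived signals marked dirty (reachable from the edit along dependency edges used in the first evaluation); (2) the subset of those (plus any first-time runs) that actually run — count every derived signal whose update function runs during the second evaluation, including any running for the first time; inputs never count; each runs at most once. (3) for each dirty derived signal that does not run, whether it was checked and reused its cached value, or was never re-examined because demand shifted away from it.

First evaluation (everything demanded from the output):
  d2 = max2(5, 3) = 5
  d3 = neg(5) = -5
  d5 = min2(5, 3) = 3
  d6 = sub(3, -5) = 8

Propagation after the edit:
  d2: runs — s2 3->-8; result 5 (same value as before).
  d3: checked — values it read are unchanged (d2 unchanged); reused cached -5 without running.
  d5: runs — s2 3->-8; result -8.
  d6: runs — d5 3->-8; result -3.

Key observation: the cutoff stops propagation at d3 — its inputs' values are unchanged, so it reuses its cache.

Marked dirty: d2, d3, d5, d6.
Derived signals that run: d2, d5, d6 — 3 in total.
Checked but reused from cache: d3.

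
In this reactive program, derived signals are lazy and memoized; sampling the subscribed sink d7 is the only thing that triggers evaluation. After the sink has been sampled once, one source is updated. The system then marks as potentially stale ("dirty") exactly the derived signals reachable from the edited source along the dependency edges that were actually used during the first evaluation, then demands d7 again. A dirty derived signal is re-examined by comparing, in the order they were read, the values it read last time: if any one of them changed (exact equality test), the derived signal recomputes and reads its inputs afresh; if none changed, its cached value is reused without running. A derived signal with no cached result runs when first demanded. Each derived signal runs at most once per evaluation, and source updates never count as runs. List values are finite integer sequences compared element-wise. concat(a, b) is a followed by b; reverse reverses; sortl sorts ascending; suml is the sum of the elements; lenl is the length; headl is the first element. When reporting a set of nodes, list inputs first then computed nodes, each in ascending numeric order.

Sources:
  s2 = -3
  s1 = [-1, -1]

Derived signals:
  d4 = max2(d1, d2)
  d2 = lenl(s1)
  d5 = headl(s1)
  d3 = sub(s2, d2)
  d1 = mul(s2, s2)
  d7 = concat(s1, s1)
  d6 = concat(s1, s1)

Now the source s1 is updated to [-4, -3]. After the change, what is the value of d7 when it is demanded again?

First demand of the output computes:
  d7 = concat([-1, -1], [-1, -1]) = [-1, -1, -1, -1]

After the edit, cleaning proceeds:
  d7: a read changed (s1 [-1, -1]->[-4, -3]; s1 [-1, -1]->[-4, -3]) — executes, giving [-4, -3, -4, -3].

Demanding d7 again yields [-4, -3, -4, -3].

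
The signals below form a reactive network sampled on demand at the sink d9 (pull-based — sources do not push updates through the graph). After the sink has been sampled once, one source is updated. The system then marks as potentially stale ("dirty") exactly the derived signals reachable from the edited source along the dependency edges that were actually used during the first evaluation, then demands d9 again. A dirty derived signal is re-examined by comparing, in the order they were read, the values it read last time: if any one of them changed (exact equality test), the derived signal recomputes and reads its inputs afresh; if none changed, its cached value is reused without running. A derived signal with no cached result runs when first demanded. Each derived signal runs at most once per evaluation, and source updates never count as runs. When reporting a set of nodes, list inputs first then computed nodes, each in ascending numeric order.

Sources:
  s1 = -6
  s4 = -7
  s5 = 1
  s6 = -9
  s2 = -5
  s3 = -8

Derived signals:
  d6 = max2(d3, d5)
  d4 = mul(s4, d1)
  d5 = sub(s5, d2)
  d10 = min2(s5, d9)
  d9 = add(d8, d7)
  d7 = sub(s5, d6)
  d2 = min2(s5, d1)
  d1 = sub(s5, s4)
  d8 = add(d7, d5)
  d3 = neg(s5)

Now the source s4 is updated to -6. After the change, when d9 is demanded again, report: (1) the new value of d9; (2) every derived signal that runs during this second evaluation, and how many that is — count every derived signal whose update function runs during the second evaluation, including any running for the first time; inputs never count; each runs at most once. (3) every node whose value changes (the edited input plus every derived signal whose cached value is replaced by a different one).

d9 now evaluates to 2.
Run set: d1, d2 (2 run).
Changed values: s4, d1.
The important point: d2 recomputes to an identical value, and the output ends up unchanged.

Initial pass — values computed on the first demand:
  d1 = sub(1, -7) = 8
  d2 = min2(1, 8) = 1
  d3 = neg(1) = -1
  d5 = sub(1, 1) = 0
  d6 = max2(-1, 0) = 0
  d7 = sub(1, 0) = 1
  d8 = add(1, 0) = 1
  d9 = add(1, 1) = 2

Second demand — change propagation:
  d1: re-runs because s4 -7->-6; new result 7.
  d2: re-runs because d1 8->7; new result 1 (unchanged).
  d5: re-examined; everything it read last time is the same (s5 unchanged, d2 unchanged) — cache 0 kept, no run.
  d6: re-examined; everything it read last time is the same (d3 unchanged, d5 unchanged) — cache 0 kept, no run.
  d7: re-examined; everything it read last time is the same (s5 unchanged, d6 unchanged) — cache 1 kept, no run.
  d8: re-examined; everything it read last time is the same (d7 unchanged, d5 unchanged) — cache 1 kept, no run.
  d9: re-examined; everything it read last time is the same (d8 unchanged, d7 unchanged) — cache 2 kept, no run.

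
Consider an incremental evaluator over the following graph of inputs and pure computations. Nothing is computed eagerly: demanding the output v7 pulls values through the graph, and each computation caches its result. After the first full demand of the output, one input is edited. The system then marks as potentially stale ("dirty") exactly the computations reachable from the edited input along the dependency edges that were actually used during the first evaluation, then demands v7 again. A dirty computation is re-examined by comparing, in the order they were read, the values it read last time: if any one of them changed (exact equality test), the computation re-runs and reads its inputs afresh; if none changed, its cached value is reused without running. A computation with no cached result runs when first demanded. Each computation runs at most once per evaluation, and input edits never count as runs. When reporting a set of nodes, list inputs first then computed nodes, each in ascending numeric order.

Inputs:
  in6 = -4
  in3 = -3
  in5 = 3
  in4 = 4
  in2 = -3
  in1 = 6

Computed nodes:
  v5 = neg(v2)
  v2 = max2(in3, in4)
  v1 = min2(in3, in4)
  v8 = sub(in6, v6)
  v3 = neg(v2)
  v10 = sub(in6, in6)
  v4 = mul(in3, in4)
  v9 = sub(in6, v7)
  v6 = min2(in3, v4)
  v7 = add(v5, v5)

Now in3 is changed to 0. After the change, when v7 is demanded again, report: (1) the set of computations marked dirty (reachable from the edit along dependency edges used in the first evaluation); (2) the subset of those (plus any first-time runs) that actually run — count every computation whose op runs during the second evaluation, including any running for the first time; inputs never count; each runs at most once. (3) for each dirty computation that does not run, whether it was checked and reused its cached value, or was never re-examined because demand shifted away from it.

Initial pass — values computed on the first demand:
  v2 = max2(-3, 4) = 4
  v5 = neg(4) = -4
  v7 = add(-4, -4) = -8

Second demand — change propagation:
  v2: re-runs because in3 -3->0; new result 4 (unchanged).
  v5: re-examined; everything it read last time is the same (v2 unchanged) — cache -4 kept, no run.
  v7: re-examined; everything it read last time is the same (v5 unchanged, v5 unchanged) — cache -8 kept, no run.

The important point: v2 recomputes to an identical value, and the output ends up unchanged.

Dirty set: v2, v5, v7.
Run set: v2 (1 run).
Re-examined without running (cache reused): v5, v7.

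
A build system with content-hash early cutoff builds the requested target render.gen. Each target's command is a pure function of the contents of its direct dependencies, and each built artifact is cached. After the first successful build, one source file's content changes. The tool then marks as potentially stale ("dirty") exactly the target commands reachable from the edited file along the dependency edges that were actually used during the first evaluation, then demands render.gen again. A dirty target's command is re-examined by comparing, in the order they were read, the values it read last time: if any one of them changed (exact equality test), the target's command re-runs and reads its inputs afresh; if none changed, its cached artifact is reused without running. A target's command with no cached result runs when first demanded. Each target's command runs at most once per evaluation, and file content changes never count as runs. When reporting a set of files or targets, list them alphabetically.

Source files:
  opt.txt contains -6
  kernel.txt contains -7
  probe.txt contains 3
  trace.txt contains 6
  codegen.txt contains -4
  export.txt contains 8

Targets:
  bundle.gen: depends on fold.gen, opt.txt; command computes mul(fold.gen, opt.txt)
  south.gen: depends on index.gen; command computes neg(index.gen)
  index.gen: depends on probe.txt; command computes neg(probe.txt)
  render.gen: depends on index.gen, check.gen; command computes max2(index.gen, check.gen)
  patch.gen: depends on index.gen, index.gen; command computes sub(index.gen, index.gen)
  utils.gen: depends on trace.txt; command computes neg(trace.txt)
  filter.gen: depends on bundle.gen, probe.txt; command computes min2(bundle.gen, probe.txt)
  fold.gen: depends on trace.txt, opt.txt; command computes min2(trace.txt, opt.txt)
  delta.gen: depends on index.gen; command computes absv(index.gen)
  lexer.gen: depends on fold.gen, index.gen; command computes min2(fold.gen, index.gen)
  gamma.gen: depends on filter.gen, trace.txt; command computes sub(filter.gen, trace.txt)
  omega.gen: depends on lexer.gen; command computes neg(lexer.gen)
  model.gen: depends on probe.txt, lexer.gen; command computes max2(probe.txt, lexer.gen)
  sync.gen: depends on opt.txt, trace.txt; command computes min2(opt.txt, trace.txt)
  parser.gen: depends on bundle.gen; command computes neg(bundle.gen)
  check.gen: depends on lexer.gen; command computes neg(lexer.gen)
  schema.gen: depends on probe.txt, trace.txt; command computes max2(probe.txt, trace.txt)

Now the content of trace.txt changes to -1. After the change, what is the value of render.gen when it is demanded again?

New value of render.gen: 6.
Key observation: the change is absorbed at fold.gen — it re-runs but produces the same value, and the output's value is unchanged.

First evaluation (everything demanded from the output):
  fold.gen = min2(6, -6) = -6
  index.gen = neg(3) = -3
  lexer.gen = min2(-6, -3) = -6
  check.gen = neg(-6) = 6
  render.gen = max2(-3, 6) = 6

Propagation after the edit:
  fold.gen: runs — trace.txt 6->-1; result -6 (same value as before).
  lexer.gen: checked — values it read are unchanged (fold.gen unchanged, index.gen unchanged); reused cached -6 without running.
  check.gen: checked — values it read are unchanged (lexer.gen unchanged); reused cached 6 without running.
  render.gen: checked — values it read are unchanged (index.gen unchanged, check.gen unchanged); reused cached 6 without running.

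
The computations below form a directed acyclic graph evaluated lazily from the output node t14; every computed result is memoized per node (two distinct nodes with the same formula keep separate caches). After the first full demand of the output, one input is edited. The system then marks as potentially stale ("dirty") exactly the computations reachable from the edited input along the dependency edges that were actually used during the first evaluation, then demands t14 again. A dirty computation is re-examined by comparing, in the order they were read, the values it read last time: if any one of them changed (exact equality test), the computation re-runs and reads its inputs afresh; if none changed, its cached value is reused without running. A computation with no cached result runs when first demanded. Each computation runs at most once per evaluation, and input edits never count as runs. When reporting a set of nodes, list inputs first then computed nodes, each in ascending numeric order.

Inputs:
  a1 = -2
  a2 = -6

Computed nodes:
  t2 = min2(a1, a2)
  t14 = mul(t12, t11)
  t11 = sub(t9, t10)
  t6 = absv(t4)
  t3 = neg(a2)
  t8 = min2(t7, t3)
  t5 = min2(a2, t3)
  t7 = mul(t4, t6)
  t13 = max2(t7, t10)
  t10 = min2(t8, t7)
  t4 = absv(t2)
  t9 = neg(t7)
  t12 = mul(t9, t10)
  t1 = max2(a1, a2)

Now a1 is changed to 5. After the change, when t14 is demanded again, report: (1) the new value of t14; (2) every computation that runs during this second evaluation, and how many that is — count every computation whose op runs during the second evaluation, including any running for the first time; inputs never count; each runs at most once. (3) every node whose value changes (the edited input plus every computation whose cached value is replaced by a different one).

Demanding t14 again yields 9072.
1 computations run: t2.
The nodes whose values change: a1.
Note the absorption at t2: it re-runs yet its value is the same, leaving the output's value untouched.

First demand of the output computes:
  t2 = min2(-2, -6) = -6
  t3 = neg(-6) = 6
  t4 = absv(-6) = 6
  t6 = absv(6) = 6
  t7 = mul(6, 6) = 36
  t8 = min2(36, 6) = 6
  t9 = neg(36) = -36
  t10 = min2(6, 36) = 6
  t11 = sub(-36, 6) = -42
  t12 = mul(-36, 6) = -216
  t14 = mul(-216, -42) = 9072

After the edit, cleaning proceeds:
  t2: a read changed (a1 -2->5) — executes, giving -6 — identical to its old value.
  t4: dirty, but its reads are unchanged (t2 unchanged); cached 6 stands.
  t6: dirty, but its reads are unchanged (t4 unchanged); cached 6 stands.
  t7: dirty, but its reads are unchanged (t4 unchanged, t6 unchanged); cached 36 stands.
  t8: dirty, but its reads are unchanged (t7 unchanged, t3 unchanged); cached 6 stands.
  t9: dirty, but its reads are unchanged (t7 unchanged); cached -36 stands.
  t10: dirty, but its reads are unchanged (t8 unchanged, t7 unchanged); cached 6 stands.
  t11: dirty, but its reads are unchanged (t9 unchanged, t10 unchanged); cached -42 stands.
  t12: dirty, but its reads are unchanged (t9 unchanged, t10 unchanged); cached -216 stands.
  t14: dirty, but its reads are unchanged (t12 unchanged, t11 unchanged); cached 9072 stands.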